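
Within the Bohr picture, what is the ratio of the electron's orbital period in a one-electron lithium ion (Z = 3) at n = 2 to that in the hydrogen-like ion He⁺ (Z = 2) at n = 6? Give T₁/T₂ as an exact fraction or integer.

T ∝ Z^-2 · n^3
T₁/T₂ = (3/2)^-2 · (2/6)^3 = 4/243

4/243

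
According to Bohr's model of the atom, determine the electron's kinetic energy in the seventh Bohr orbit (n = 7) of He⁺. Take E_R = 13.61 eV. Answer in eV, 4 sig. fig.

For a Coulomb orbit the virial theorem gives K = −E_n.
E_n = −E_R·Z²/n², so K = E_R·Z²/n² = 13.61 × 2²/7² = 1.111 eV

1.111 eV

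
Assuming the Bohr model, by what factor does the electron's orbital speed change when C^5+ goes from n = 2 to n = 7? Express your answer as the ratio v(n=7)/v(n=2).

v ∝ Z^1 · n^-1; with Z fixed, v ∝ n^-1.
v(n=7)/v(n=2) = (7/2)^-1 = 2/7

2/7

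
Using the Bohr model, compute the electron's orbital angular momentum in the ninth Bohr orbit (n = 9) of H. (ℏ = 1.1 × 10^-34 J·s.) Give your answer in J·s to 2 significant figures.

L_n = nℏ = 9 × 1.1 × 10^-34 = 9.9 × 10^-34 J·s

9.9 × 10^-34 J·s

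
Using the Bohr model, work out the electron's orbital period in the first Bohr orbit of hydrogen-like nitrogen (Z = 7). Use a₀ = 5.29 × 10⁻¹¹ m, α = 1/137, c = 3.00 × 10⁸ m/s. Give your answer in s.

3.10 × 10⁻¹⁸ s

r = n²a₀/Z = 1²·5.29 × 10⁻¹¹/7 = 7.56 × 10⁻¹² m
v = Zαc/n = 7·0.00730·3.00 × 10⁸/1 = 1.53 × 10⁷ m/s
T = 2πr/v = 3.10 × 10⁻¹⁸ s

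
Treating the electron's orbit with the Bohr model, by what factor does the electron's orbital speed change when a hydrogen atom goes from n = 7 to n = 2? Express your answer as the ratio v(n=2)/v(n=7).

v ∝ Z^1 · n^-1; with Z fixed, v ∝ n^-1.
v(n=2)/v(n=7) = (2/7)^-1 = 7/2

7/2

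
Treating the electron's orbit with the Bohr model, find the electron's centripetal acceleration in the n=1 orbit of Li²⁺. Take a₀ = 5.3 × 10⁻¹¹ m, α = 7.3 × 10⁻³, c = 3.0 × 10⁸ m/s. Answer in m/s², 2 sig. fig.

r = n²a₀/Z = 1.8 × 10⁻¹¹ m, v = Zαc/n = 6.6 × 10⁶ m/s
a = v²/r = (6.6 × 10⁶)² / 1.8 × 10⁻¹¹ = 2.4 × 10²⁴ m/s²

2.4 × 10²⁴ m/s²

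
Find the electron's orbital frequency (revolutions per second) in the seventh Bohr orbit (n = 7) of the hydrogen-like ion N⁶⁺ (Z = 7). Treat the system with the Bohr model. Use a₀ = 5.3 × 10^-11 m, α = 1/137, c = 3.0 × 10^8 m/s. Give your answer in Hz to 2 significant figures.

9.4 × 10^14 Hz

r = n²a₀/Z = 3.7 × 10^-10 m, v = Zαc/n = 2.2 × 10^6 m/s
f = v/(2πr) = 9.4 × 10^14 Hz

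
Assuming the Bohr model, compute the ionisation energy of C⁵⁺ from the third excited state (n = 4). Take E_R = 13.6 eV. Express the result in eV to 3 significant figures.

E_n = −E_R·Z²/n² = −13.6 × 6²/4² eV = -30.6 eV
Ionisation energy = −E_n = 30.6 eV

30.6 eV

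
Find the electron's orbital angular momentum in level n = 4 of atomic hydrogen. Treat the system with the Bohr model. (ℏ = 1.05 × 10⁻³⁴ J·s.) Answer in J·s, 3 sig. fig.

4.20 × 10⁻³⁴ J·s

L_n = nℏ = 4 × 1.05 × 10⁻³⁴ = 4.20 × 10⁻³⁴ J·s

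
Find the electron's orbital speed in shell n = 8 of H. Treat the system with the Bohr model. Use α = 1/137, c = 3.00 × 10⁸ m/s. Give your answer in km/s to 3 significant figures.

274 km/s

v_n = Zαc/n = 1 × 0.00730 × 3.00 × 10⁸ / 8
    = 274 km/s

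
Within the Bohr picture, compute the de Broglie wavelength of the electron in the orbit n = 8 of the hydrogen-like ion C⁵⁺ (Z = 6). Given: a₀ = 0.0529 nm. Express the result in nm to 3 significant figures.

The Bohr quantisation condition is nλ = 2πr_n.
r_n = n²a₀/Z = 0.564 nm
λ = 2πr_n/n = 2π·0.564/8 = 0.443 nm

0.443 nm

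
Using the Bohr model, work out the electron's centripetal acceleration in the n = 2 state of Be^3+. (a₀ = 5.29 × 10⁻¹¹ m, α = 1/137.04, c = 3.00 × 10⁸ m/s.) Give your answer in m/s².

r = n²a₀/Z = 5.29 × 10⁻¹¹ m, v = Zαc/n = 4.38 × 10⁶ m/s
a = v²/r = (4.38 × 10⁶)² / 5.29 × 10⁻¹¹ = 3.62 × 10²³ m/s²

3.62 × 10²³ m/s²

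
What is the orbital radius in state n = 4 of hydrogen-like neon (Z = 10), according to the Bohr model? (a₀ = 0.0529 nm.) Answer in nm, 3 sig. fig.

0.0846 nm

r_n = n²a₀/Z = 4² × 0.0529 / 10
    = 16 × 0.0529 / 10 = 0.0846 nm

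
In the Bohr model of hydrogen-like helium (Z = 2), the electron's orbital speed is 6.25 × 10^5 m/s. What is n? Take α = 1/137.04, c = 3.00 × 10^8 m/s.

v_n = Zαc/n ⇒ n = Zαc/v = 2 × 0.00730 × 3.00 × 10^8 / 6.25 × 10^5 ≈ 7.01
n = 7

7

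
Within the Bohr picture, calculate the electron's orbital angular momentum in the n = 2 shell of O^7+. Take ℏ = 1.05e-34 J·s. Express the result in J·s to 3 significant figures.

L_n = nℏ = 2 × 1.05e-34 = 2.10e-34 J·s

2.10e-34 J·s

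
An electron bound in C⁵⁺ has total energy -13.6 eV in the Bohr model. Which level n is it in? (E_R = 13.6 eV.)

6

E_n = −E_R Z²/n² ⇒ n² = E_R Z²/(−E_n) = 13.6 × 6² / 13.6 ≈ 36.00
n = 6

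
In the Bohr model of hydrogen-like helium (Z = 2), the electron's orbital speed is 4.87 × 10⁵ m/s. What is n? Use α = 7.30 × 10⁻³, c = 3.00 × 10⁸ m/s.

v_n = Zαc/n ⇒ n = Zαc/v = 2 × 0.00730 × 3.00 × 10⁸ / 4.87 × 10⁵ ≈ 8.99
n = 9

9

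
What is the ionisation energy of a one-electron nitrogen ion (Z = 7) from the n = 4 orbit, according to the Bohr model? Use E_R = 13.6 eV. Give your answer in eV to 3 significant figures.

E_n = −E_R·Z²/n² = −13.6 × 7²/4² eV = -41.6 eV
Ionisation energy = −E_n = 41.6 eV

41.6 eV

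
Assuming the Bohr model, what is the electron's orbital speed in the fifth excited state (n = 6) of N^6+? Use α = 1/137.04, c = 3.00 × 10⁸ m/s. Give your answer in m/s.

2.55 × 10⁶ m/s

v_n = Zαc/n = 7 × 0.00730 × 3.00 × 10⁸ / 6
    = 2.55 × 10⁶ m/s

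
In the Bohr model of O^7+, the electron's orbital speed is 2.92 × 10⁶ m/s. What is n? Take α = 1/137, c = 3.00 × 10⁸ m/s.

6

v_n = Zαc/n ⇒ n = Zαc/v = 8 × 0.00730 × 3.00 × 10⁸ / 2.92 × 10⁶ ≈ 6.00
n = 6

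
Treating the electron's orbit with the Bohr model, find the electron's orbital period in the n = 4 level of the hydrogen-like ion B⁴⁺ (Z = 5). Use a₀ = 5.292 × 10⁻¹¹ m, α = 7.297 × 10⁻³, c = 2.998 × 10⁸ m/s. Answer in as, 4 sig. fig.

389.1 as

r = n²a₀/Z = 4²·5.292 × 10⁻¹¹/5 = 1.693 × 10⁻¹⁰ m
v = Zαc/n = 5·0.007297·2.998 × 10⁸/4 = 2.735 × 10⁶ m/s
T = 2πr/v = 3.891 × 10⁻¹⁶ s = 389.1 as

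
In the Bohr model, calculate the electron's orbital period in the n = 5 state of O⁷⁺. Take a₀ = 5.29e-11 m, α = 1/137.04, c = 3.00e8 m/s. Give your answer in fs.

0.297 fs

r = n²a₀/Z = 5²·5.29e-11/8 = 1.65e-10 m
v = Zαc/n = 8·0.00730·3.00e8/5 = 3.50e6 m/s
T = 2πr/v = 2.97e-16 s = 0.297 fs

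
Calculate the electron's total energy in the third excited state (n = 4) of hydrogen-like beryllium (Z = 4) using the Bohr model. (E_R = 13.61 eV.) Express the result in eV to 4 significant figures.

-13.61 eV

E_n = −E_R·Z²/n² = −13.61 × 4²/4² = -13.61 eV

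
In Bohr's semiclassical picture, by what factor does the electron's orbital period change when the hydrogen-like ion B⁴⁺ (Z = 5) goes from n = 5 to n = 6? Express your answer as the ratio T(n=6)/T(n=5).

216/125

T ∝ Z^-2 · n^3; with Z fixed, T ∝ n^3.
T(n=6)/T(n=5) = (6/5)^3 = 216/125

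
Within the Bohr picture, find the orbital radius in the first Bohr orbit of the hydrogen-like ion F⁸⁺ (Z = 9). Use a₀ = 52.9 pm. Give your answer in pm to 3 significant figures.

5.88 pm

r_n = n²a₀/Z = 1² × 52.9 / 9
    = 1 × 52.9 / 9 = 5.88 pm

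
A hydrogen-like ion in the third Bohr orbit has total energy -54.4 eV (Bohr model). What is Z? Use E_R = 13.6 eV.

E_n = −E_R Z²/n² ⇒ Z² = −E_n n²/E_R = 54.4 × 3² / 13.6 ≈ 36.00
Z = 6

6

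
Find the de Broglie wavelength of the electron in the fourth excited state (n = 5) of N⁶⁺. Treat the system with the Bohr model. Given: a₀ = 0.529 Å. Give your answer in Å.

The Bohr quantisation condition is nλ = 2πr_n.
r_n = n²a₀/Z = 1.89 Å
λ = 2πr_n/n = 2π·1.89/5 = 2.37 Å

2.37 Å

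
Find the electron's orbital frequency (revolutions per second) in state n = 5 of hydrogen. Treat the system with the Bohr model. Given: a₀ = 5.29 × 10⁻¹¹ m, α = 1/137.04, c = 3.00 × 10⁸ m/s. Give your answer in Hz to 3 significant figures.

r = n²a₀/Z = 1.32 × 10⁻⁹ m, v = Zαc/n = 4.38 × 10⁵ m/s
f = v/(2πr) = 5.27 × 10¹³ Hz

5.27 × 10¹³ Hz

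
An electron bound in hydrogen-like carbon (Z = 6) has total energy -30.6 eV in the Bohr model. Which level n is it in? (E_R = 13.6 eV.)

E_n = −E_R Z²/n² ⇒ n² = E_R Z²/(−E_n) = 13.6 × 6² / 30.6 ≈ 16.00
n = 4

4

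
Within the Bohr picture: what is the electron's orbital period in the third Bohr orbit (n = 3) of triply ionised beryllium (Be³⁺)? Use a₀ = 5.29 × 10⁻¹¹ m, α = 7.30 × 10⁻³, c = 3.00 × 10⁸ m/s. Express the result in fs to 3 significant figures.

r = n²a₀/Z = 3²·5.29 × 10⁻¹¹/4 = 1.19 × 10⁻¹⁰ m
v = Zαc/n = 4·0.00730·3.00 × 10⁸/3 = 2.92 × 10⁶ m/s
T = 2πr/v = 2.56 × 10⁻¹⁶ s = 0.256 fs

0.256 fs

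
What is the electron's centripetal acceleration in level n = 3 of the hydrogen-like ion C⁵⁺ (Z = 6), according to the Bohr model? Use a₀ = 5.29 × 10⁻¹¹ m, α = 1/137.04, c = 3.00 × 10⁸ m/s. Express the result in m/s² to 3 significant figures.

2.42 × 10²³ m/s²

r = n²a₀/Z = 7.94 × 10⁻¹¹ m, v = Zαc/n = 4.38 × 10⁶ m/s
a = v²/r = (4.38 × 10⁶)² / 7.94 × 10⁻¹¹ = 2.42 × 10²³ m/s²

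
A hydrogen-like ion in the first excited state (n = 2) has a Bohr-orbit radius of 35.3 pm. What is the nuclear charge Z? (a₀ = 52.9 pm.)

r_n = n²a₀/Z ⇒ Z = n²a₀/r = 2² × 52.9 / 35.3 ≈ 5.99
Z = 6

6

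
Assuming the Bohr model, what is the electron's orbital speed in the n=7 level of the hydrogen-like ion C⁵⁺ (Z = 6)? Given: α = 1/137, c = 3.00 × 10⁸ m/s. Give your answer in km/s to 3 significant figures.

v_n = Zαc/n = 6 × 0.00730 × 3.00 × 10⁸ / 7
    = 1880 km/s

1880 km/s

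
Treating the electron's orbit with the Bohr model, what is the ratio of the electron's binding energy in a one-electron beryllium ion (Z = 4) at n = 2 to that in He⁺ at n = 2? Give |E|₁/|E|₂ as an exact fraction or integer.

|E| ∝ Z^2 · n^-2
|E|₁/|E|₂ = (4/2)^2 · (2/2)^-2 = 4

4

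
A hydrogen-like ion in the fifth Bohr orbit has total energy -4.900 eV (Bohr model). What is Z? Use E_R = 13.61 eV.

3

E_n = −E_R Z²/n² ⇒ Z² = −E_n n²/E_R = 4.900 × 5² / 13.61 ≈ 9.00
Z = 3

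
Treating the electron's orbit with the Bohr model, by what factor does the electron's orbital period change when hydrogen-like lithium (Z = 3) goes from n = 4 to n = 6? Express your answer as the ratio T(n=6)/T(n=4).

T ∝ Z^-2 · n^3; with Z fixed, T ∝ n^3.
T(n=6)/T(n=4) = (6/4)^3 = 27/8

27/8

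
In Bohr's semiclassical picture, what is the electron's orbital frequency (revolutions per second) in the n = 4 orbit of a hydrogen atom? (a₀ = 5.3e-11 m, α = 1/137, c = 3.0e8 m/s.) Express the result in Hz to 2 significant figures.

r = n²a₀/Z = 8.5e-10 m, v = Zαc/n = 5.5e5 m/s
f = v/(2πr) = 1.0e14 Hz

1.0e14 Hz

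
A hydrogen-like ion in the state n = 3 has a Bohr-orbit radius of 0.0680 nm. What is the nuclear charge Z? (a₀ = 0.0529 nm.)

r_n = n²a₀/Z ⇒ Z = n²a₀/r = 3² × 0.0529 / 0.0680 ≈ 7.00
Z = 7

7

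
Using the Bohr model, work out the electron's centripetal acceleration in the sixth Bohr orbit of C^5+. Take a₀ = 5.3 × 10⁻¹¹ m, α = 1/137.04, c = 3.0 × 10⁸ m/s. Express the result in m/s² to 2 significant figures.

1.5 × 10²² m/s²

r = n²a₀/Z = 3.2 × 10⁻¹⁰ m, v = Zαc/n = 2.2 × 10⁶ m/s
a = v²/r = (2.2 × 10⁶)² / 3.2 × 10⁻¹⁰ = 1.5 × 10²² m/s²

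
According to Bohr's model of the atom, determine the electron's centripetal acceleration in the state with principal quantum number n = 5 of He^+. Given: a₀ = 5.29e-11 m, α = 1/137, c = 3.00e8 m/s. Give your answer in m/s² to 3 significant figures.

r = n²a₀/Z = 6.61e-10 m, v = Zαc/n = 8.76e5 m/s
a = v²/r = (8.76e5)² / 6.61e-10 = 1.16e21 m/s²

1.16e21 m/s²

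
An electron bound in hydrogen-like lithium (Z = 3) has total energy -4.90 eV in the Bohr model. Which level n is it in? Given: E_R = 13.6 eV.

5

E_n = −E_R Z²/n² ⇒ n² = E_R Z²/(−E_n) = 13.6 × 3² / 4.90 ≈ 24.98
n = 5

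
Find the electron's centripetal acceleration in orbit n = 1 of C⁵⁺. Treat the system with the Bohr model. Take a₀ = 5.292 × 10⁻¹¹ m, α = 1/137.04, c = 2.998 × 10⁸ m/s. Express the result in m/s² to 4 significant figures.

r = n²a₀/Z = 8.820 × 10⁻¹² m, v = Zαc/n = 1.313 × 10⁷ m/s
a = v²/r = (1.313 × 10⁷)² / 8.820 × 10⁻¹² = 1.953 × 10²⁵ m/s²

1.953 × 10²⁵ m/s²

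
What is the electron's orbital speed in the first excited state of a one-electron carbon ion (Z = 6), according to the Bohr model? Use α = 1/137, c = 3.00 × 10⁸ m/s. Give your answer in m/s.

v_n = Zαc/n = 6 × 0.00730 × 3.00 × 10⁸ / 2
    = 6.57 × 10⁶ m/s

6.57 × 10⁶ m/s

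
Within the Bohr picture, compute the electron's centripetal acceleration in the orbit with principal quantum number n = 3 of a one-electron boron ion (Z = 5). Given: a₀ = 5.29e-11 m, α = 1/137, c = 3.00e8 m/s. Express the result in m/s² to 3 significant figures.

1.40e23 m/s²

r = n²a₀/Z = 9.52e-11 m, v = Zαc/n = 3.65e6 m/s
a = v²/r = (3.65e6)² / 9.52e-11 = 1.40e23 m/s²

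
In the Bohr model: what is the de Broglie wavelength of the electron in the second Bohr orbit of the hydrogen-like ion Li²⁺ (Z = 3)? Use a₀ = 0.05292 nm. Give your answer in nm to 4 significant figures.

The Bohr quantisation condition is nλ = 2πr_n.
r_n = n²a₀/Z = 0.07056 nm
λ = 2πr_n/n = 2π·0.07056/2 = 0.2217 nm

0.2217 nm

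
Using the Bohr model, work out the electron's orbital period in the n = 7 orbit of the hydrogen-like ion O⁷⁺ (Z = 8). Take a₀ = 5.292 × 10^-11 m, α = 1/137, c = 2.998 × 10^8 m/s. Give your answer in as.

r = n²a₀/Z = 7²·5.292 × 10^-11/8 = 3.241 × 10^-10 m
v = Zαc/n = 8·0.007299·2.998 × 10^8/7 = 2.501 × 10^6 m/s
T = 2πr/v = 8.143 × 10^-16 s = 814.3 as

814.3 as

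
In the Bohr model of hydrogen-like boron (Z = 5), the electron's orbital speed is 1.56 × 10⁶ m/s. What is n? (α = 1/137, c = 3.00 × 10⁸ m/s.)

v_n = Zαc/n ⇒ n = Zαc/v = 5 × 0.00730 × 3.00 × 10⁸ / 1.56 × 10⁶ ≈ 7.02
n = 7

7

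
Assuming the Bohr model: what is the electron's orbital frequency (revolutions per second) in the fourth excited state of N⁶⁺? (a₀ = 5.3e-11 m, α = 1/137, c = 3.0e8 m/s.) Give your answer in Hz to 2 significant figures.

2.6e15 Hz

r = n²a₀/Z = 1.9e-10 m, v = Zαc/n = 3.1e6 m/s
f = v/(2πr) = 2.6e15 Hz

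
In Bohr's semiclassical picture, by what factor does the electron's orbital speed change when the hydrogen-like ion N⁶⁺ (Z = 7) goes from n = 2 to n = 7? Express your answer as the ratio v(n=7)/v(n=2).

2/7

v ∝ Z^1 · n^-1; with Z fixed, v ∝ n^-1.
v(n=7)/v(n=2) = (7/2)^-1 = 2/7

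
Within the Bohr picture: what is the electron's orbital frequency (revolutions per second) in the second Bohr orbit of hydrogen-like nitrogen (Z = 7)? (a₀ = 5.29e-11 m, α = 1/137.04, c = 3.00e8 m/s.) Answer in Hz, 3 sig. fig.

4.03e16 Hz

r = n²a₀/Z = 3.02e-11 m, v = Zαc/n = 7.66e6 m/s
f = v/(2πr) = 4.03e16 Hz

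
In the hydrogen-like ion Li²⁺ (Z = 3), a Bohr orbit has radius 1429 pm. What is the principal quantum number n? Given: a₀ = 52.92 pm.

9

r_n = n²a₀/Z ⇒ n² = rZ/a₀ = 1429 × 3 / 52.92 ≈ 81.01
n = 9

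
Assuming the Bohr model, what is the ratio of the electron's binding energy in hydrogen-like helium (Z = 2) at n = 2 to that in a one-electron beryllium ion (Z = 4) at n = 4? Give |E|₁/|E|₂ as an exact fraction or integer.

|E| ∝ Z^2 · n^-2
|E|₁/|E|₂ = (2/4)^2 · (2/4)^-2 = 1

1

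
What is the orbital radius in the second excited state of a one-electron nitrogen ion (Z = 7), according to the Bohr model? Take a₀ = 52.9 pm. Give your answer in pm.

68.0 pm

r_n = n²a₀/Z = 3² × 52.9 / 7
    = 9 × 52.9 / 7 = 68.0 pm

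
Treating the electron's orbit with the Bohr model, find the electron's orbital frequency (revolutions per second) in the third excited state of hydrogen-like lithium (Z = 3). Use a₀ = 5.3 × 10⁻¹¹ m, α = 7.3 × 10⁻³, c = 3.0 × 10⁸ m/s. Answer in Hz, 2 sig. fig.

r = n²a₀/Z = 2.8 × 10⁻¹⁰ m, v = Zαc/n = 1.6 × 10⁶ m/s
f = v/(2πr) = 9.2 × 10¹⁴ Hz

9.2 × 10¹⁴ Hz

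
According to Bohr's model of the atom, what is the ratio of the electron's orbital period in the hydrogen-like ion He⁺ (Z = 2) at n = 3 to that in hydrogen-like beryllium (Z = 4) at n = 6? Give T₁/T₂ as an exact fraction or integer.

1/2

T ∝ Z^-2 · n^3
T₁/T₂ = (2/4)^-2 · (3/6)^3 = 1/2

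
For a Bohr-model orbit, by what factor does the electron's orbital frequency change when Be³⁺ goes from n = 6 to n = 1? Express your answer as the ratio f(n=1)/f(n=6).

f ∝ Z^2 · n^-3; with Z fixed, f ∝ n^-3.
f(n=1)/f(n=6) = (1/6)^-3 = 216

216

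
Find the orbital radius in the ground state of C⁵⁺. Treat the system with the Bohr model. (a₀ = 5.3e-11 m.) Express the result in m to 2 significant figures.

r_n = n²a₀/Z = 1² × 5.3e-11 / 6
    = 1 × 5.3e-11 / 6 = 8.8e-12 m

8.8e-12 m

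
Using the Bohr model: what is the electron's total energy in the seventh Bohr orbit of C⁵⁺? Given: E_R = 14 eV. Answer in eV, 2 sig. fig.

-10 eV

E_n = −E_R·Z²/n² = −14 × 6²/7² = -10 eV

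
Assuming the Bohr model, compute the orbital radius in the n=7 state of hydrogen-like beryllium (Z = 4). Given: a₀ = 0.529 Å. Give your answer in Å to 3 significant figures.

r_n = n²a₀/Z = 7² × 0.529 / 4
    = 49 × 0.529 / 4 = 6.48 Å

6.48 Å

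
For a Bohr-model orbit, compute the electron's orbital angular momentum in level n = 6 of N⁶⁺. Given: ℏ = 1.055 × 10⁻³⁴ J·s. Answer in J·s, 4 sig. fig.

L_n = nℏ = 6 × 1.055 × 10⁻³⁴ = 6.330 × 10⁻³⁴ J·s

6.330 × 10⁻³⁴ J·s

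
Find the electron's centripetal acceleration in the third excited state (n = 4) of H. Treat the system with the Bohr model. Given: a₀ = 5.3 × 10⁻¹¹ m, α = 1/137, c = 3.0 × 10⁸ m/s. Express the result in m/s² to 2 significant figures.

3.5 × 10²⁰ m/s²

r = n²a₀/Z = 8.5 × 10⁻¹⁰ m, v = Zαc/n = 5.5 × 10⁵ m/s
a = v²/r = (5.5 × 10⁵)² / 8.5 × 10⁻¹⁰ = 3.5 × 10²⁰ m/s²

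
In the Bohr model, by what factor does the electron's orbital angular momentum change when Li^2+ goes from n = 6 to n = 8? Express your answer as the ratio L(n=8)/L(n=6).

L = nℏ depends only on n, so L ∝ n.
L(n=8)/L(n=6) = (8/6)^1 = 4/3

4/3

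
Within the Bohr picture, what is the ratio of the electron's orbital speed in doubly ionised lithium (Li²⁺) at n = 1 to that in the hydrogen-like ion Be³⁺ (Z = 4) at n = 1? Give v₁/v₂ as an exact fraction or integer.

3/4

v ∝ Z^1 · n^-1
v₁/v₂ = (3/4)^1 · (1/1)^-1 = 3/4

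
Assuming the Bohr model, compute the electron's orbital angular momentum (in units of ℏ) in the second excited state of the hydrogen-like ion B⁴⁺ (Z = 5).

L_n = nℏ, so L/ℏ = n = 3.

3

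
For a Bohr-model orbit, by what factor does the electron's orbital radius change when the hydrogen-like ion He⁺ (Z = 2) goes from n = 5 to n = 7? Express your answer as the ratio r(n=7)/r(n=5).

r ∝ Z^-1 · n^2; with Z fixed, r ∝ n^2.
r(n=7)/r(n=5) = (7/5)^2 = 49/25

49/25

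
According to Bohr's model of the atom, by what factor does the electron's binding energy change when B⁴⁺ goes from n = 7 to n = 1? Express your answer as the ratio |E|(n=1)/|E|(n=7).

49

|E| ∝ Z^2 · n^-2; with Z fixed, |E| ∝ n^-2.
|E|(n=1)/|E|(n=7) = (1/7)^-2 = 49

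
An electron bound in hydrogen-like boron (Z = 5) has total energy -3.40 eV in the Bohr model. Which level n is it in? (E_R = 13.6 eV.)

10

E_n = −E_R Z²/n² ⇒ n² = E_R Z²/(−E_n) = 13.6 × 5² / 3.40 ≈ 100.00
n = 10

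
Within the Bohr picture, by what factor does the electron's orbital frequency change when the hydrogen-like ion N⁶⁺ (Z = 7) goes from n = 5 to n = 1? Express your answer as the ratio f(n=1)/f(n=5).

125

f ∝ Z^2 · n^-3; with Z fixed, f ∝ n^-3.
f(n=1)/f(n=5) = (1/5)^-3 = 125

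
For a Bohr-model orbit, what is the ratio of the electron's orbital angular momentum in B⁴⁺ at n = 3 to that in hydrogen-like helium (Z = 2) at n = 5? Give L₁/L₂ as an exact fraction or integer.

L = nℏ is independent of Z.
L₁/L₂ = n₁/n₂ = 3/5 = 3/5

3/5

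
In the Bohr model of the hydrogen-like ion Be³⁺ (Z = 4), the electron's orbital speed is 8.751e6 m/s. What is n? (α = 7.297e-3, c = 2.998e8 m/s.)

1

v_n = Zαc/n ⇒ n = Zαc/v = 4 × 0.007297 × 2.998e8 / 8.751e6 ≈ 1.00
n = 1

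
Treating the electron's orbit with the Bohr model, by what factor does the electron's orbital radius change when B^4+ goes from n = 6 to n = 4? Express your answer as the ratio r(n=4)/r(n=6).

4/9

r ∝ Z^-1 · n^2; with Z fixed, r ∝ n^2.
r(n=4)/r(n=6) = (4/6)^2 = 4/9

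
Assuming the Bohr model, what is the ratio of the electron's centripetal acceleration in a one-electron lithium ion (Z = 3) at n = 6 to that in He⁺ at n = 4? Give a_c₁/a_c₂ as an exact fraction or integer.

a_c ∝ Z^3 · n^-4
a_c₁/a_c₂ = (3/2)^3 · (6/4)^-4 = 2/3

2/3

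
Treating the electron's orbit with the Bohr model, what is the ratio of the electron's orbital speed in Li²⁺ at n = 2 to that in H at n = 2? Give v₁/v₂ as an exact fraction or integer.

v ∝ Z^1 · n^-1
v₁/v₂ = (3/1)^1 · (2/2)^-1 = 3

3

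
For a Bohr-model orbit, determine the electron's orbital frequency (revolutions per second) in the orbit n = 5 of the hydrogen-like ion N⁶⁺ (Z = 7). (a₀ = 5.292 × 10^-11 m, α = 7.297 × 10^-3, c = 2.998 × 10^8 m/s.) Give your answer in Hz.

r = n²a₀/Z = 1.890 × 10^-10 m, v = Zαc/n = 3.063 × 10^6 m/s
f = v/(2πr) = 2.579 × 10^15 Hz

2.579 × 10^15 Hz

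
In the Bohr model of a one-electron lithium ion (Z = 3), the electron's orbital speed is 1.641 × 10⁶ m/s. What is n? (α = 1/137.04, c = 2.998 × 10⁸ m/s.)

v_n = Zαc/n ⇒ n = Zαc/v = 3 × 0.007297 × 2.998 × 10⁸ / 1.641 × 10⁶ ≈ 4.00
n = 4

4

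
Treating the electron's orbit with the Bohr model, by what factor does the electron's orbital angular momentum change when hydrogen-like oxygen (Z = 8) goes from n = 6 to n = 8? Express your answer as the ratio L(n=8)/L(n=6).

L = nℏ depends only on n, so L ∝ n.
L(n=8)/L(n=6) = (8/6)^1 = 4/3

4/3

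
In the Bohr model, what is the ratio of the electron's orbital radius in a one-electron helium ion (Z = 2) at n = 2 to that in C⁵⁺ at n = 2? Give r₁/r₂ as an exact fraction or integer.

3

r ∝ Z^-1 · n^2
r₁/r₂ = (2/6)^-1 · (2/2)^2 = 3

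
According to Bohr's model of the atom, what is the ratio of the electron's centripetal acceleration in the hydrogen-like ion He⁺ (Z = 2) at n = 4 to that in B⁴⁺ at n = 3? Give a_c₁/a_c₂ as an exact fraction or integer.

81/4000

a_c ∝ Z^3 · n^-4
a_c₁/a_c₂ = (2/5)^3 · (4/3)^-4 = 81/4000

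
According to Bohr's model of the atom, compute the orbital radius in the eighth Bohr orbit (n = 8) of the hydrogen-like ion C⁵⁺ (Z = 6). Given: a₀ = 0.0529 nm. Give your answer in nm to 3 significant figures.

r_n = n²a₀/Z = 8² × 0.0529 / 6
    = 64 × 0.0529 / 6 = 0.564 nm

0.564 nm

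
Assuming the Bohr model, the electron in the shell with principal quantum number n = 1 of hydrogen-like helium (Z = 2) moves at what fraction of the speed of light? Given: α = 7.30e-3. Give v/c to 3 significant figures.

v_n = Zαc/n, so v/c = Zα/n = 2 × 0.00730 / 1 = 0.0146

0.0146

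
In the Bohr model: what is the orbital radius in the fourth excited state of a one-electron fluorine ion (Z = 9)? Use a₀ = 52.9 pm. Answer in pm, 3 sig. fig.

r_n = n²a₀/Z = 5² × 52.9 / 9
    = 25 × 52.9 / 9 = 147 pm

147 pm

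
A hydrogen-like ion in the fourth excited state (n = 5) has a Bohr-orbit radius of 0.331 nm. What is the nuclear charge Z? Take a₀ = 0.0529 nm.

r_n = n²a₀/Z ⇒ Z = n²a₀/r = 5² × 0.0529 / 0.331 ≈ 4.00
Z = 4

4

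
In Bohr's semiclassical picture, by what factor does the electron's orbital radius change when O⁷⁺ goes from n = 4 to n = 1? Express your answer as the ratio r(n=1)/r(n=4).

r ∝ Z^-1 · n^2; with Z fixed, r ∝ n^2.
r(n=1)/r(n=4) = (1/4)^2 = 1/16

1/16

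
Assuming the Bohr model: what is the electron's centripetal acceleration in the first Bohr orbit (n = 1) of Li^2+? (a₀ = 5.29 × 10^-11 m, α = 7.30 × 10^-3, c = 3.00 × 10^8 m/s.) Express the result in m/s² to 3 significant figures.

r = n²a₀/Z = 1.76 × 10^-11 m, v = Zαc/n = 6.57 × 10^6 m/s
a = v²/r = (6.57 × 10^6)² / 1.76 × 10^-11 = 2.45 × 10^24 m/s²

2.45 × 10^24 m/s²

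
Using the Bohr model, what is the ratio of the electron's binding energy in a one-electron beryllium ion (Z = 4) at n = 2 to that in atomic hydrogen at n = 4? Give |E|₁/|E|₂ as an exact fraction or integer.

|E| ∝ Z^2 · n^-2
|E|₁/|E|₂ = (4/1)^2 · (2/4)^-2 = 64

64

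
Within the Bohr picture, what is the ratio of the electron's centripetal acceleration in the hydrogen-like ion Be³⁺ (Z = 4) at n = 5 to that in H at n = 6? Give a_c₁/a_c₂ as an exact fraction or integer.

a_c ∝ Z^3 · n^-4
a_c₁/a_c₂ = (4/1)^3 · (5/6)^-4 = 82944/625

82944/625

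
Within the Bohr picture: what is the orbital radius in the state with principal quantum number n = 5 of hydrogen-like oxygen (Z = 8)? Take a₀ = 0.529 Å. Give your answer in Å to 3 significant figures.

r_n = n²a₀/Z = 5² × 0.529 / 8
    = 25 × 0.529 / 8 = 1.65 Å

1.65 Å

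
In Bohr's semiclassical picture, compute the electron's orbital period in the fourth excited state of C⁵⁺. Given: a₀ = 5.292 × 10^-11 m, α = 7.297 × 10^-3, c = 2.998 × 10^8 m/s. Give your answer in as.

527.8 as

r = n²a₀/Z = 5²·5.292 × 10^-11/6 = 2.205 × 10^-10 m
v = Zαc/n = 6·0.007297·2.998 × 10^8/5 = 2.625 × 10^6 m/s
T = 2πr/v = 5.278 × 10^-16 s = 527.8 as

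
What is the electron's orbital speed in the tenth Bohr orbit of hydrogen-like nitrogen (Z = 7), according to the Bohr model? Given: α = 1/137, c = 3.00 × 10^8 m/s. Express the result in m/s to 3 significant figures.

1.53 × 10^6 m/s

v_n = Zαc/n = 7 × 0.00730 × 3.00 × 10^8 / 10
    = 1.53 × 10^6 m/s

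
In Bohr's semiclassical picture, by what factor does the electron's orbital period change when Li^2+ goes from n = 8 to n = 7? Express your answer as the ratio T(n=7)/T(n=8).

T ∝ Z^-2 · n^3; with Z fixed, T ∝ n^3.
T(n=7)/T(n=8) = (7/8)^3 = 343/512

343/512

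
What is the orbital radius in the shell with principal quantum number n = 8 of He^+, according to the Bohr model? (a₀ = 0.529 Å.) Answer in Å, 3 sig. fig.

r_n = n²a₀/Z = 8² × 0.529 / 2
    = 64 × 0.529 / 2 = 16.9 Å

16.9 Å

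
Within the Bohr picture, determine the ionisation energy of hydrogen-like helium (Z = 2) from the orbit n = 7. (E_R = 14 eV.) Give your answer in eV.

1.1 eV

E_n = −E_R·Z²/n² = −14 × 2²/7² eV = -1.1 eV
Ionisation energy = −E_n = 1.1 eV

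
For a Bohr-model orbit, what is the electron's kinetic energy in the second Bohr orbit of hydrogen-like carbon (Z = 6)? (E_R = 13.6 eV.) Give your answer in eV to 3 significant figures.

For a Coulomb orbit the virial theorem gives K = −E_n.
E_n = −E_R·Z²/n², so K = E_R·Z²/n² = 13.6 × 6²/2² = 122 eV

122 eV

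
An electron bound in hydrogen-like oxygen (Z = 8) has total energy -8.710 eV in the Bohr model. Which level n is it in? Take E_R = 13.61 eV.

E_n = −E_R Z²/n² ⇒ n² = E_R Z²/(−E_n) = 13.61 × 8² / 8.710 ≈ 100.00
n = 10

10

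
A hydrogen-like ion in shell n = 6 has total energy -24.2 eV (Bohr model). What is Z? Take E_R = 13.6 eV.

8

E_n = −E_R Z²/n² ⇒ Z² = −E_n n²/E_R = 24.2 × 6² / 13.6 ≈ 64.06
Z = 8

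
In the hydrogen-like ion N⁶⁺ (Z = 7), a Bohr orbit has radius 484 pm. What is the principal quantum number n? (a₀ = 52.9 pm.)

r_n = n²a₀/Z ⇒ n² = rZ/a₀ = 484 × 7 / 52.9 ≈ 64.05
n = 8

8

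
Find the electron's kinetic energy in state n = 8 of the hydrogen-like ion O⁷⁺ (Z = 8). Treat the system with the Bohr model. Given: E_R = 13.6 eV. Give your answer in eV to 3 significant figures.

For a Coulomb orbit the virial theorem gives K = −E_n.
E_n = −E_R·Z²/n², so K = E_R·Z²/n² = 13.6 × 8²/8² = 13.6 eV

13.6 eV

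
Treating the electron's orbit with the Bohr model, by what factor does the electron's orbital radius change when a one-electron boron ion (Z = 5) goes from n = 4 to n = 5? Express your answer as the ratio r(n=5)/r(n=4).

25/16

r ∝ Z^-1 · n^2; with Z fixed, r ∝ n^2.
r(n=5)/r(n=4) = (5/4)^2 = 25/16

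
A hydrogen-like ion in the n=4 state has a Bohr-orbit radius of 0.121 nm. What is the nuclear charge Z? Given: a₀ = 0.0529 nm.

7

r_n = n²a₀/Z ⇒ Z = n²a₀/r = 4² × 0.0529 / 0.121 ≈ 7.00
Z = 7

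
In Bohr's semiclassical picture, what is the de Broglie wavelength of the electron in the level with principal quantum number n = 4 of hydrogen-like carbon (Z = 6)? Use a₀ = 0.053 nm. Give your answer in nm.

0.22 nm

The Bohr quantisation condition is nλ = 2πr_n.
r_n = n²a₀/Z = 0.14 nm
λ = 2πr_n/n = 2π·0.14/4 = 0.22 nm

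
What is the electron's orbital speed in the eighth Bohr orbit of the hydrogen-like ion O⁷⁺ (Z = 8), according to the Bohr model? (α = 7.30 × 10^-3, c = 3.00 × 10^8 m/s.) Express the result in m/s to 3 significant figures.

2.19 × 10^6 m/s

v_n = Zαc/n = 8 × 0.00730 × 3.00 × 10^8 / 8
    = 2.19 × 10^6 m/s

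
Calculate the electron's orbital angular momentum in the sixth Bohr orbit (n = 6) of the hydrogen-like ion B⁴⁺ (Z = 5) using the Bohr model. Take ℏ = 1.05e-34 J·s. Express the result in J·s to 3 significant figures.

L_n = nℏ = 6 × 1.05e-34 = 6.30e-34 J·s

6.30e-34 J·s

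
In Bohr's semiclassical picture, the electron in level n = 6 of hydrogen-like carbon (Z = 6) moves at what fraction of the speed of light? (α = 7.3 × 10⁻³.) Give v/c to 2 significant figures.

v_n = Zαc/n, so v/c = Zα/n = 6 × 0.0073 / 6 = 0.0073

0.0073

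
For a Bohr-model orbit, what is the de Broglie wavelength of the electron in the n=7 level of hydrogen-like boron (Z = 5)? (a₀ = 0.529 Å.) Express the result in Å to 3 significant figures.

The Bohr quantisation condition is nλ = 2πr_n.
r_n = n²a₀/Z = 5.18 Å
λ = 2πr_n/n = 2π·5.18/7 = 4.65 Å

4.65 Å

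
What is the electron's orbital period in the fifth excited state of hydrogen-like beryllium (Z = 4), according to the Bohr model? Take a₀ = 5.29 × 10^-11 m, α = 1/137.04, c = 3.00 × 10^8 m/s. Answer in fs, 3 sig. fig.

r = n²a₀/Z = 6²·5.29 × 10^-11/4 = 4.76 × 10^-10 m
v = Zαc/n = 4·0.00730·3.00 × 10^8/6 = 1.46 × 10^6 m/s
T = 2πr/v = 2.05 × 10^-15 s = 2.05 fs

2.05 fs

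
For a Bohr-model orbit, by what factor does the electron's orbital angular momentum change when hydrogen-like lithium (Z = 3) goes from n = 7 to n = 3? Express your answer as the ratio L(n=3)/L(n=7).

L = nℏ depends only on n, so L ∝ n.
L(n=3)/L(n=7) = (3/7)^1 = 3/7

3/7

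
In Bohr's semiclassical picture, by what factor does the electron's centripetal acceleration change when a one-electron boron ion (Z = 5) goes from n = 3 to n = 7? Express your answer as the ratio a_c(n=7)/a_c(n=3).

81/2401

a_c ∝ Z^3 · n^-4; with Z fixed, a_c ∝ n^-4.
a_c(n=7)/a_c(n=3) = (7/3)^-4 = 81/2401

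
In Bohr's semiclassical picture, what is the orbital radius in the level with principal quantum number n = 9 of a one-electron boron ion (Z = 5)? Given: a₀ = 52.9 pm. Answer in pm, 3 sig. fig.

857 pm

r_n = n²a₀/Z = 9² × 52.9 / 5
    = 81 × 52.9 / 5 = 857 pm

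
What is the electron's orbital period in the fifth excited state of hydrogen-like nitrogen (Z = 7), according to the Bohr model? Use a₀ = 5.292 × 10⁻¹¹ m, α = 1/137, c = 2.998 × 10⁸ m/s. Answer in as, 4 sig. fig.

r = n²a₀/Z = 6²·5.292 × 10⁻¹¹/7 = 2.722 × 10⁻¹⁰ m
v = Zαc/n = 7·0.007299·2.998 × 10⁸/6 = 2.553 × 10⁶ m/s
T = 2πr/v = 6.698 × 10⁻¹⁶ s = 669.8 as

669.8 as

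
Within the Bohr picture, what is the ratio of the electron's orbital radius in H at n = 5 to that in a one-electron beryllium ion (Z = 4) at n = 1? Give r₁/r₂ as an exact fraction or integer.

r ∝ Z^-1 · n^2
r₁/r₂ = (1/4)^-1 · (5/1)^2 = 100

100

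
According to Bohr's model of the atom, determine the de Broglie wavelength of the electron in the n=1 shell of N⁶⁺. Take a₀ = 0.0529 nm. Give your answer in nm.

The Bohr quantisation condition is nλ = 2πr_n.
r_n = n²a₀/Z = 0.00756 nm
λ = 2πr_n/n = 2π·0.00756/1 = 0.0475 nm

0.0475 nm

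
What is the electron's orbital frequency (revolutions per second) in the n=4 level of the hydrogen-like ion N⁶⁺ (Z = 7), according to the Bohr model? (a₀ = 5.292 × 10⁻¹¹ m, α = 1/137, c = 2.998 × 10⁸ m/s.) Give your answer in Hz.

5.039 × 10¹⁵ Hz

r = n²a₀/Z = 1.210 × 10⁻¹⁰ m, v = Zαc/n = 3.830 × 10⁶ m/s
f = v/(2πr) = 5.039 × 10¹⁵ Hz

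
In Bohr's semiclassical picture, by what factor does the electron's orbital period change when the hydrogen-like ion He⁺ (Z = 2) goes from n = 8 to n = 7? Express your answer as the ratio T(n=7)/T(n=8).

T ∝ Z^-2 · n^3; with Z fixed, T ∝ n^3.
T(n=7)/T(n=8) = (7/8)^3 = 343/512

343/512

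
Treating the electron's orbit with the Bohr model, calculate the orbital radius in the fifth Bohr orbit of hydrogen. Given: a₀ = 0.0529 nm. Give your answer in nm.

r_n = n²a₀/Z = 5² × 0.0529 / 1
    = 25 × 0.0529 / 1 = 1.32 nm

1.32 nm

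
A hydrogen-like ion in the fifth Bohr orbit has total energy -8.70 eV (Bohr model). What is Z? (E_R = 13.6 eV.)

4

E_n = −E_R Z²/n² ⇒ Z² = −E_n n²/E_R = 8.70 × 5² / 13.6 ≈ 15.99
Z = 4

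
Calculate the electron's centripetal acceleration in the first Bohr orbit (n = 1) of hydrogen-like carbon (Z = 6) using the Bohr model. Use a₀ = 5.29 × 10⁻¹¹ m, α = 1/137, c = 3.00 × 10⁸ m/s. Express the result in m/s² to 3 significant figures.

1.96 × 10²⁵ m/s²

r = n²a₀/Z = 8.82 × 10⁻¹² m, v = Zαc/n = 1.31 × 10⁷ m/s
a = v²/r = (1.31 × 10⁷)² / 8.82 × 10⁻¹² = 1.96 × 10²⁵ m/s²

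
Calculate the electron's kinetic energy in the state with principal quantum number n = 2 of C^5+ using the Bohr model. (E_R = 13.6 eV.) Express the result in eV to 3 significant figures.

For a Coulomb orbit the virial theorem gives K = −E_n.
E_n = −E_R·Z²/n², so K = E_R·Z²/n² = 13.6 × 6²/2² = 122 eV

122 eV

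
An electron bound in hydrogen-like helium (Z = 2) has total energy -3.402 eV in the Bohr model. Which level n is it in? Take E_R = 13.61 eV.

4

E_n = −E_R Z²/n² ⇒ n² = E_R Z²/(−E_n) = 13.61 × 2² / 3.402 ≈ 16.00
n = 4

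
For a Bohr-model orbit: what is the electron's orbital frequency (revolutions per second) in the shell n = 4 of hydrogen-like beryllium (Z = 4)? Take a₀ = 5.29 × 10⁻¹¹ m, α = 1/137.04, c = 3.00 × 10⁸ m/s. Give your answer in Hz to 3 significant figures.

1.65 × 10¹⁵ Hz

r = n²a₀/Z = 2.12 × 10⁻¹⁰ m, v = Zαc/n = 2.19 × 10⁶ m/s
f = v/(2πr) = 1.65 × 10¹⁵ Hz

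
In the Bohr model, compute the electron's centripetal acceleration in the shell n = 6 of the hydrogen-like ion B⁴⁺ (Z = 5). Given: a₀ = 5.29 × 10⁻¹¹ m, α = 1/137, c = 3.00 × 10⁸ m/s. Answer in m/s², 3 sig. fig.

8.74 × 10²¹ m/s²

r = n²a₀/Z = 3.81 × 10⁻¹⁰ m, v = Zαc/n = 1.82 × 10⁶ m/s
a = v²/r = (1.82 × 10⁶)² / 3.81 × 10⁻¹⁰ = 8.74 × 10²¹ m/s²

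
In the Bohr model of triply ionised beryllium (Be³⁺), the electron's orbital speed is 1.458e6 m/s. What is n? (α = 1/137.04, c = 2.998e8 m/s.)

6

v_n = Zαc/n ⇒ n = Zαc/v = 4 × 0.007297 × 2.998e8 / 1.458e6 ≈ 6.00
n = 6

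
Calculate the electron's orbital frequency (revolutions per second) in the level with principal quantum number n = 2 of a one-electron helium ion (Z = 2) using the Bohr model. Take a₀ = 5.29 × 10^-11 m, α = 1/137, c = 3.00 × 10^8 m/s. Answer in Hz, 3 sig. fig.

r = n²a₀/Z = 1.06 × 10^-10 m, v = Zαc/n = 2.19 × 10^6 m/s
f = v/(2πr) = 3.29 × 10^15 Hz

3.29 × 10^15 Hz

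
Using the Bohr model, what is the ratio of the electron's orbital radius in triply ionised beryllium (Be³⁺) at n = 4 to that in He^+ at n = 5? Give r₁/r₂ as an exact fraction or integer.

r ∝ Z^-1 · n^2
r₁/r₂ = (4/2)^-1 · (4/5)^2 = 8/25

8/25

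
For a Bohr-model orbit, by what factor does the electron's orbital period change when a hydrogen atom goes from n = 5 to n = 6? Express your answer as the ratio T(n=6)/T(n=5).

T ∝ Z^-2 · n^3; with Z fixed, T ∝ n^3.
T(n=6)/T(n=5) = (6/5)^3 = 216/125

216/125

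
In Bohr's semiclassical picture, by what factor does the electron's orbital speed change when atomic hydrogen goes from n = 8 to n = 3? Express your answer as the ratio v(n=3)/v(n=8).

v ∝ Z^1 · n^-1; with Z fixed, v ∝ n^-1.
v(n=3)/v(n=8) = (3/8)^-1 = 8/3

8/3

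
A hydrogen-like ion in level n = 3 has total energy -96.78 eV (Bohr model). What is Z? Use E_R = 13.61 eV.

E_n = −E_R Z²/n² ⇒ Z² = −E_n n²/E_R = 96.78 × 3² / 13.61 ≈ 64.00
Z = 8

8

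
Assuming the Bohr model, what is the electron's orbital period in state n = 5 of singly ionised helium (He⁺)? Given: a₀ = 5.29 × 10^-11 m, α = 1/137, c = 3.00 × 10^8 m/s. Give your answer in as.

r = n²a₀/Z = 5²·5.29 × 10^-11/2 = 6.61 × 10^-10 m
v = Zαc/n = 2·0.00730·3.00 × 10^8/5 = 8.76 × 10^5 m/s
T = 2πr/v = 4.74 × 10^-15 s = 4740 as

4740 as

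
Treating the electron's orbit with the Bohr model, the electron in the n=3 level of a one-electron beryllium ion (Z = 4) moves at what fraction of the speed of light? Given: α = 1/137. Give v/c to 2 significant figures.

v_n = Zαc/n, so v/c = Zα/n = 4 × 0.0073 / 3 = 0.0097

0.0097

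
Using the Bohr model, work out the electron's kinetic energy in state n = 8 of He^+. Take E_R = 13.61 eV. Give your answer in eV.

0.8506 eV

For a Coulomb orbit the virial theorem gives K = −E_n.
E_n = −E_R·Z²/n², so K = E_R·Z²/n² = 13.61 × 2²/8² = 0.8506 eV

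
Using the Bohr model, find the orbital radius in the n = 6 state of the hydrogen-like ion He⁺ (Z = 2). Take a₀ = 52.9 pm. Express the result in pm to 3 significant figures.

r_n = n²a₀/Z = 6² × 52.9 / 2
    = 36 × 52.9 / 2 = 952 pm

952 pm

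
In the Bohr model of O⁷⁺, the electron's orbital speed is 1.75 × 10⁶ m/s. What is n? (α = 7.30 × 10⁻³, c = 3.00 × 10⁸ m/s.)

v_n = Zαc/n ⇒ n = Zαc/v = 8 × 0.00730 × 3.00 × 10⁸ / 1.75 × 10⁶ ≈ 10.01
n = 10

10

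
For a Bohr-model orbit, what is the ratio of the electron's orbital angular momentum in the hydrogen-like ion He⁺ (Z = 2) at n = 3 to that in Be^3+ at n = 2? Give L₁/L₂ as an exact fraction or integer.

L = nℏ is independent of Z.
L₁/L₂ = n₁/n₂ = 3/2 = 3/2

3/2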